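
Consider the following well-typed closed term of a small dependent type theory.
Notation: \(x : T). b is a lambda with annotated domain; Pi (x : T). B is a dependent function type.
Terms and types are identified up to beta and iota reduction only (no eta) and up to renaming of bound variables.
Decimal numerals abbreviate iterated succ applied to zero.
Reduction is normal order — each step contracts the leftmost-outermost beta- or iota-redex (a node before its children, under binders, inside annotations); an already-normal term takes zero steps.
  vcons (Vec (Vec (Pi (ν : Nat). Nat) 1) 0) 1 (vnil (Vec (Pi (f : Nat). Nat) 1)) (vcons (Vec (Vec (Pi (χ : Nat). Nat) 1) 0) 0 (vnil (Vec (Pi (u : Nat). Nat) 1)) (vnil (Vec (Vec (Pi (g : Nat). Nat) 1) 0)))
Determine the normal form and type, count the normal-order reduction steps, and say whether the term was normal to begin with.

resulting normal form:
  vcons (Vec (Vec (Pi (ν : Nat). Nat) 1) 0) 1 (vnil (Vec (Pi (f : Nat). Nat) 1)) (vcons (Vec (Vec (Pi (χ : Nat). Nat) 1) 0) 0 (vnil (Vec (Pi (u : Nat). Nat) 1)) (vnil (Vec (Vec (Pi (g : Nat). Nat) 1) 0)))
the term's type:
  Vec (Vec (Vec (Pi (ν : Nat). Nat) 1) 0) 2
normal-order step count: 0
already normal: yes


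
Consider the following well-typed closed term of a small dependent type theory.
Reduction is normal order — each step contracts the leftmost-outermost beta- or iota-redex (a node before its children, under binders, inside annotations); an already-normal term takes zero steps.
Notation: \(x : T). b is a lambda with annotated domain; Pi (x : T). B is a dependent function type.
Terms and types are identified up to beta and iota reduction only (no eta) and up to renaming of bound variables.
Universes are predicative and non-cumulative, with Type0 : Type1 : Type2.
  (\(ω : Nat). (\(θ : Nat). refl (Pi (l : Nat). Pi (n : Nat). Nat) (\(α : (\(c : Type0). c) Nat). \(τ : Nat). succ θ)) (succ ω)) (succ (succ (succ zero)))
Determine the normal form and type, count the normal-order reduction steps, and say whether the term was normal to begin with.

resulting normal form:
  refl (Pi (ω : Nat). Pi (θ : Nat). Nat) (\(l : Nat). \(n : Nat). succ (succ (succ (succ (succ zero)))))
type:
  Eq (Pi (ω : Nat). Pi (θ : Nat). Nat) (\(l : Nat). \(n : Nat). succ (succ (succ (succ (succ zero))))) (\(α : Nat). \(c : Nat). succ (succ (succ (succ (succ zero)))))
steps to reach normal form (normal order): 3
term was already normal: no
first contracted redex: a beta-redex


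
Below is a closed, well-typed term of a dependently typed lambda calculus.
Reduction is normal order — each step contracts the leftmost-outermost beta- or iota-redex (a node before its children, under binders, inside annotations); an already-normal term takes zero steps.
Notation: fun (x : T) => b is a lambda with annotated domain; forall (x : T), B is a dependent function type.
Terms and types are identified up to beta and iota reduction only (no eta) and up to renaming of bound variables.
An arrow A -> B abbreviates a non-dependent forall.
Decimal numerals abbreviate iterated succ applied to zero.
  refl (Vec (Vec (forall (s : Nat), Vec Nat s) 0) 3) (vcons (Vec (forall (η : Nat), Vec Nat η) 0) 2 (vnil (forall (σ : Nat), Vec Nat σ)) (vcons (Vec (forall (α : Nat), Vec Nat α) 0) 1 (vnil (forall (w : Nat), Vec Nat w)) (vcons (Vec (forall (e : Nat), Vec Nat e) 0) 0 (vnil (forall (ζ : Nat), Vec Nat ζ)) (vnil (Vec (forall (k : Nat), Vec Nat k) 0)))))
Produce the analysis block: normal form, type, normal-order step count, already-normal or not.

normal form:
  refl (Vec (Vec (forall (s : Nat), Vec Nat s) 0) 3) (vcons (Vec (forall (η : Nat), Vec Nat η) 0) 2 (vnil (forall (σ : Nat), Vec Nat σ)) (vcons (Vec (forall (α : Nat), Vec Nat α) 0) 1 (vnil (forall (w : Nat), Vec Nat w)) (vcons (Vec (forall (e : Nat), Vec Nat e) 0) 0 (vnil (forall (ζ : Nat), Vec Nat ζ)) (vnil (Vec (forall (k : Nat), Vec Nat k) 0)))))
type:
  Eq (Vec (Vec (forall (s : Nat), Vec Nat s) 0) 3) (vcons (Vec (forall (η : Nat), Vec Nat η) 0) 2 (vnil (forall (σ : Nat), Vec Nat σ)) (vcons (Vec (forall (α : Nat), Vec Nat α) 0) 1 (vnil (forall (w : Nat), Vec Nat w)) (vcons (Vec (forall (e : Nat), Vec Nat e) 0) 0 (vnil (forall (ζ : Nat), Vec Nat ζ)) (vnil (Vec (forall (k : Nat), Vec Nat k) 0))))) (vcons (Vec (forall (t : Nat), Vec Nat t) 0) 2 (vnil (forall (u : Nat), Vec Nat u)) (vcons (Vec (forall (f : Nat), Vec Nat f) 0) 1 (vnil (forall (δ : Nat), Vec Nat δ)) (vcons (Vec (forall (z : Nat), Vec Nat z) 0) 0 (vnil (forall (θ : Nat), Vec Nat θ)) (vnil (Vec (forall (φ : Nat), Vec Nat φ) 0)))))
normal-order step count: 0
already normal: yes


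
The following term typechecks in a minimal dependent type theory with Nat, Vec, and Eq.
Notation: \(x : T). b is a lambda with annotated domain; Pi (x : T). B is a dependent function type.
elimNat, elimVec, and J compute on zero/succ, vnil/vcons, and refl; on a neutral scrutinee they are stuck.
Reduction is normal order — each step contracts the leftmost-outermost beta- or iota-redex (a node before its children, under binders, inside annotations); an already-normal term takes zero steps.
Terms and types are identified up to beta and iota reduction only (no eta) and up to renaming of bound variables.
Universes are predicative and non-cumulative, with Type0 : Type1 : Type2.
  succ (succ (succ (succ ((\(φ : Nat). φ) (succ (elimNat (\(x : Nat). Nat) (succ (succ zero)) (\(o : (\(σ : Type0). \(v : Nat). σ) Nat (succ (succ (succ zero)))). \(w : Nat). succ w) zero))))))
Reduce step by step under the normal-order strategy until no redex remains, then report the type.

normal-order reduction sequence:
  succ (succ (succ (succ ((\(φ : Nat). φ) (succ (elimNat (\(x : Nat). Nat) (succ (succ zero)) (\(o : (\(σ : Type0). \(v : Nat). σ) Nat (succ (succ (succ zero)))). \(w : Nat). succ w) zero))))))
  ~> succ (succ (succ (succ (succ (elimNat (\(φ : Nat). Nat) (succ (succ zero)) (\(x : (\(o : Type0). \(σ : Nat). o) Nat (succ (succ (succ zero)))). \(v : Nat). succ v) zero)))))
  ~> succ (succ (succ (succ (succ (succ (succ zero))))))
the term's type:
  Nat


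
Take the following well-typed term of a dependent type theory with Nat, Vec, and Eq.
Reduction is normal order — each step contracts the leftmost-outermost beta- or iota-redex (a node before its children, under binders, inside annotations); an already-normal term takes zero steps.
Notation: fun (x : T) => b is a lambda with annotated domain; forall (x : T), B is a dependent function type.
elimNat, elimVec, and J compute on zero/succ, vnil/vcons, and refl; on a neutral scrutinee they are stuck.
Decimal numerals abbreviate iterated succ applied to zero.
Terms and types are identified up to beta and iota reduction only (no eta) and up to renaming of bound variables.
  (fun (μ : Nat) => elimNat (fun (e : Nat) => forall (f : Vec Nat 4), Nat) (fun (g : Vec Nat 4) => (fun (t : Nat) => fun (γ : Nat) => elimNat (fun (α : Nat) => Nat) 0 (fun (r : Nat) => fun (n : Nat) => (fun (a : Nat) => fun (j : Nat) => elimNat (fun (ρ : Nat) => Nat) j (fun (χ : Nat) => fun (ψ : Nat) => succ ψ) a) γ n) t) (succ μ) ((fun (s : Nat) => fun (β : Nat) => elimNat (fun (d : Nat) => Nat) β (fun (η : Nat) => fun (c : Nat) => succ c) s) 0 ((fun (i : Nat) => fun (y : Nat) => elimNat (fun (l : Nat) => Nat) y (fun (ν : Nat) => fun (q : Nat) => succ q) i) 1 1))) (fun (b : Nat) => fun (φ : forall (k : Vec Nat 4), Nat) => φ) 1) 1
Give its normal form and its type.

normal form:
  fun (μ : Vec Nat 4) => 4
type:
  forall (μ : Vec Nat 4), Nat


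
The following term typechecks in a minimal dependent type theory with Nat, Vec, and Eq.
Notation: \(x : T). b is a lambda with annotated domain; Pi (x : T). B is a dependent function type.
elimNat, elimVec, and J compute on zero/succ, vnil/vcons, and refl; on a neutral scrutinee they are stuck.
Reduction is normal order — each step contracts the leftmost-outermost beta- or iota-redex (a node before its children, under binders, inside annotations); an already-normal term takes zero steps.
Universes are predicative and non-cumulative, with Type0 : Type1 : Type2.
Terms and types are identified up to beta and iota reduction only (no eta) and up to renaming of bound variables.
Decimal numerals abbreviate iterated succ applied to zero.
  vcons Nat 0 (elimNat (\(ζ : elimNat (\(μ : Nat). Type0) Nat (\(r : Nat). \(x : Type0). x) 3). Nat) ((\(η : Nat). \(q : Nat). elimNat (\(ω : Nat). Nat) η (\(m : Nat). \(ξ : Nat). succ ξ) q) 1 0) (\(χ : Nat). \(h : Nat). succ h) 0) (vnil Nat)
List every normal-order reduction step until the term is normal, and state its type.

normal-order reduction sequence:
  vcons Nat 0 (elimNat (\(ζ : elimNat (\(μ : Nat). Type0) Nat (\(r : Nat). \(x : Type0). x) 3). Nat) ((\(η : Nat). \(q : Nat). elimNat (\(ω : Nat). Nat) η (\(m : Nat). \(ξ : Nat). succ ξ) q) 1 0) (\(χ : Nat). \(h : Nat). succ h) 0) (vnil Nat)
  ~> vcons Nat 0 ((\(ζ : Nat). \(μ : Nat). elimNat (\(r : Nat). Nat) ζ (\(x : Nat). \(η : Nat). succ η) μ) 1 0) (vnil Nat)
  ~> vcons Nat 0 ((\(ζ : Nat). elimNat (\(μ : Nat). Nat) 1 (\(r : Nat). \(x : Nat). succ x) ζ) 0) (vnil Nat)
  ~> vcons Nat 0 (elimNat (\(ζ : Nat). Nat) 1 (\(μ : Nat). \(r : Nat). succ r) 0) (vnil Nat)
  ~> vcons Nat 0 1 (vnil Nat)
inferred type:
  Vec Nat 1


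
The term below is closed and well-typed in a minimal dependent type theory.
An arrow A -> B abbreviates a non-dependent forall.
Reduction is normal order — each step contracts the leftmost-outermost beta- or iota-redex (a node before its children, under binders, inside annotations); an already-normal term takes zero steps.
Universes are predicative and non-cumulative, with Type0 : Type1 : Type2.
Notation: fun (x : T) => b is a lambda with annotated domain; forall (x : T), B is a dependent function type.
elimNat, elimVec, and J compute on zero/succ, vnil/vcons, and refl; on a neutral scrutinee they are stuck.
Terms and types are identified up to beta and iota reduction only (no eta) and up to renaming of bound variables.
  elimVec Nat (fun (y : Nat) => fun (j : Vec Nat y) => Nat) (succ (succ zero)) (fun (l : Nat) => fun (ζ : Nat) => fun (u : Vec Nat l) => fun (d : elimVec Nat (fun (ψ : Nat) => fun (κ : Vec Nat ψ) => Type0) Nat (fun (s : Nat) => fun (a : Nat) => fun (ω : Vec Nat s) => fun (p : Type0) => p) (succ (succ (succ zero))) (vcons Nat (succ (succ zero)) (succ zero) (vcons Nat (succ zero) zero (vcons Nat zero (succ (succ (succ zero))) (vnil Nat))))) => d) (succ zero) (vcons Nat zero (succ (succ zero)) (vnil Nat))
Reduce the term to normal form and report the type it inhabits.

reduced normal form:
  succ (succ zero)
inferred type:
  Nat
observation: 6 normal-order steps separate the term from its normal form.


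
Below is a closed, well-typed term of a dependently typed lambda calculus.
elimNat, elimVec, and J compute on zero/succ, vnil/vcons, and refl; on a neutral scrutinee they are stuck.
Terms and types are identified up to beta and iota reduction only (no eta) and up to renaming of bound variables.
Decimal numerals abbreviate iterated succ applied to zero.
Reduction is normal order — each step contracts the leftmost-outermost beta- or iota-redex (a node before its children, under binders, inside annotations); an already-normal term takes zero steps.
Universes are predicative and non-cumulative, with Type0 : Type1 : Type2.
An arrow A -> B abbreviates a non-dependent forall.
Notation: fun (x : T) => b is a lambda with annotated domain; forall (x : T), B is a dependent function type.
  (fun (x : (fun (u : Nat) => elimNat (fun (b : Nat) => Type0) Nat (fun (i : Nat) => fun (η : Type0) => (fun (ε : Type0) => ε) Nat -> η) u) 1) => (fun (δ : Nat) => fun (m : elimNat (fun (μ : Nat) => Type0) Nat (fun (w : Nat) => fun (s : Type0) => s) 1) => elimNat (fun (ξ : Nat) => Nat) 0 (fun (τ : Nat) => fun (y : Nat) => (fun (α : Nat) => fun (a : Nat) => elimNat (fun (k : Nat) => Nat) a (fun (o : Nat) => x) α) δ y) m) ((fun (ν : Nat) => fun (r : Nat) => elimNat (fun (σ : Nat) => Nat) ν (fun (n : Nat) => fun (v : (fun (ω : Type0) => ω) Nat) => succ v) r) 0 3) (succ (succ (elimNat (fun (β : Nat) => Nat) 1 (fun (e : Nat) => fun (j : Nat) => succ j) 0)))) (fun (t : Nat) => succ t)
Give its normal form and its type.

normal form:
  9
inferred type:
  Nat


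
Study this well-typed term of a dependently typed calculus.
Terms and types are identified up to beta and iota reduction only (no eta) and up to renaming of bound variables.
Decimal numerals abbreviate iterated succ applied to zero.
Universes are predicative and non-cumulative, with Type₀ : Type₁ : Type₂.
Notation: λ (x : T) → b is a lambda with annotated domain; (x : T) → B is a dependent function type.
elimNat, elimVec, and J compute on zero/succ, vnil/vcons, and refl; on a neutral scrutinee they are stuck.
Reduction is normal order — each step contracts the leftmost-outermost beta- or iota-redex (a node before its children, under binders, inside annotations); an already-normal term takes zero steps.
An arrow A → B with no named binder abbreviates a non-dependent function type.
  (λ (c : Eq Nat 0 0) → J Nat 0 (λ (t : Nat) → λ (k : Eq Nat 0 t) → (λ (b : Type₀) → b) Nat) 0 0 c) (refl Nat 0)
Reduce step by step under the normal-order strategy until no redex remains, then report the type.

reduction (normal order):
  (λ (c : Eq Nat 0 0) → J Nat 0 (λ (t : Nat) → λ (k : Eq Nat 0 t) → (λ (b : Type₀) → b) Nat) 0 0 c) (refl Nat 0)
  ~> J Nat 0 (λ (c : Nat) → λ (t : Eq Nat 0 c) → (λ (k : Type₀) → k) Nat) 0 0 (refl Nat 0)
  ~> 0
inferred type:
  Nat


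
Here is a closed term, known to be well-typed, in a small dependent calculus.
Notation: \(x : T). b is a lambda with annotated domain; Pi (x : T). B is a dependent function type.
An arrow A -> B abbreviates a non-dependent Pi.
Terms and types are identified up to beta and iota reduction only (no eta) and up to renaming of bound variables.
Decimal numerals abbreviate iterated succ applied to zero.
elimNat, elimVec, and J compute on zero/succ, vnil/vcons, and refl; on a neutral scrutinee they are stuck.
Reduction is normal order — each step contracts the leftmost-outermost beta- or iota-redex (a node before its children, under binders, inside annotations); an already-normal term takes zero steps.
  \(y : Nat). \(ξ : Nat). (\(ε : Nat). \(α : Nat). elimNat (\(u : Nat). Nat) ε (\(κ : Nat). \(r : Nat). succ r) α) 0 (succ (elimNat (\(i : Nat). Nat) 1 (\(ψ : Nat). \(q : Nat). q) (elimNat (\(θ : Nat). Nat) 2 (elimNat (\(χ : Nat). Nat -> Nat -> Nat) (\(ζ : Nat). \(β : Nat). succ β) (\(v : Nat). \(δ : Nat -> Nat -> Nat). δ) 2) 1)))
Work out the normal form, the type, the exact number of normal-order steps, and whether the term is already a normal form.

normal form:
  \(y : Nat). \(ξ : Nat). 2
type:
  Nat -> Nat -> Nat
reduction steps (normal order): 30
term was already normal: no
first redex: a beta-redex


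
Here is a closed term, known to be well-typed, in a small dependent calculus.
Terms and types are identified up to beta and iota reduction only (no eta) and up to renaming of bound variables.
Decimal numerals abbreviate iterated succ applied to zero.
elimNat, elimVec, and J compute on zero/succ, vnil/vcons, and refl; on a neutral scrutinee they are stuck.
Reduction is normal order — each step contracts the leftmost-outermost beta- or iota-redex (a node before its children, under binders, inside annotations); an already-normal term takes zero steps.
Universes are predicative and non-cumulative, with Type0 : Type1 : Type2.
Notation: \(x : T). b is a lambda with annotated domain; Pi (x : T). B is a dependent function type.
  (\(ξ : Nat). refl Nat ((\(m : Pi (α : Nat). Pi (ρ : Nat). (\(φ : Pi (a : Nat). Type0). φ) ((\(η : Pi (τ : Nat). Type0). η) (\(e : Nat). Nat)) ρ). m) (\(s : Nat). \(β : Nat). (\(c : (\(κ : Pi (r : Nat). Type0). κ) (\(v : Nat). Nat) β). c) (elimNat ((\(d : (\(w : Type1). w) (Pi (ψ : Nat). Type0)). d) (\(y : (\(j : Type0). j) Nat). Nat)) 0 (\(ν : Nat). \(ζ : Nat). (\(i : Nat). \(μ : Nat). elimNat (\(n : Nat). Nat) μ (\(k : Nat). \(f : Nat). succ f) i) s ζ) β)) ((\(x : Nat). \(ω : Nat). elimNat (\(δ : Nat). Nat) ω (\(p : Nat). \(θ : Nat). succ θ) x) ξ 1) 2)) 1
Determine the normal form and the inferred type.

reduced normal form:
  refl Nat 4
inferred type:
  Eq Nat 4 4


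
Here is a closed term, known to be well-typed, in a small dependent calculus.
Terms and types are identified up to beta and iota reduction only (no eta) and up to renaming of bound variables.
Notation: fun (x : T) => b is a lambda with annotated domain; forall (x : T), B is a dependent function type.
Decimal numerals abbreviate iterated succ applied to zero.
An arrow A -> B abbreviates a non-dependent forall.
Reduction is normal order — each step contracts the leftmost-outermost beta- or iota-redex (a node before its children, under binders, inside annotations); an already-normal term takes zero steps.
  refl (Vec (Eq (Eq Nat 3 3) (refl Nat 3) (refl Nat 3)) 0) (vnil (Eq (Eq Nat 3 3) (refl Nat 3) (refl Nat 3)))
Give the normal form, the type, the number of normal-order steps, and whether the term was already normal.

normal form:
  refl (Vec (Eq (Eq Nat 3 3) (refl Nat 3) (refl Nat 3)) 0) (vnil (Eq (Eq Nat 3 3) (refl Nat 3) (refl Nat 3)))
inferred type:
  Eq (Vec (Eq (Eq Nat 3 3) (refl Nat 3) (refl Nat 3)) 0) (vnil (Eq (Eq Nat 3 3) (refl Nat 3) (refl Nat 3))) (vnil (Eq (Eq Nat 3 3) (refl Nat 3) (refl Nat 3)))
normal-order step count: 0
already normal: yes


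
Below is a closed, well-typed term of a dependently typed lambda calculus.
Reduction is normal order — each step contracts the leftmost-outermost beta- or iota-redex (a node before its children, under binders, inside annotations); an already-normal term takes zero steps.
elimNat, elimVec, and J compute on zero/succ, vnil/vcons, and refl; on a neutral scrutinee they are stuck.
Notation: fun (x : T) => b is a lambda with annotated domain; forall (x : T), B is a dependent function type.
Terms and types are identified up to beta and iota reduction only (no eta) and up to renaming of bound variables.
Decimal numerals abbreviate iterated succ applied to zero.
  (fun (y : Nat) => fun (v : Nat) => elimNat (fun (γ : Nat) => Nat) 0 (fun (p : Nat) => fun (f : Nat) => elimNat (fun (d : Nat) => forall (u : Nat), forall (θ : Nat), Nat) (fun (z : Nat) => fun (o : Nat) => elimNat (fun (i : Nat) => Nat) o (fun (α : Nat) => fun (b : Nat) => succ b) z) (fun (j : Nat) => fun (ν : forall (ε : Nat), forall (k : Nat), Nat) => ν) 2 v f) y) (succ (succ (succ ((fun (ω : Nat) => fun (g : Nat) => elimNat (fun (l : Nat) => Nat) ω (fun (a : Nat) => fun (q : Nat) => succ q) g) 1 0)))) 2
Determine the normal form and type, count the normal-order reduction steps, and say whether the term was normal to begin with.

reduced normal form:
  8
type:
  Nat
normal-order step count: 82
term was already normal: no
first redex: a beta-redex


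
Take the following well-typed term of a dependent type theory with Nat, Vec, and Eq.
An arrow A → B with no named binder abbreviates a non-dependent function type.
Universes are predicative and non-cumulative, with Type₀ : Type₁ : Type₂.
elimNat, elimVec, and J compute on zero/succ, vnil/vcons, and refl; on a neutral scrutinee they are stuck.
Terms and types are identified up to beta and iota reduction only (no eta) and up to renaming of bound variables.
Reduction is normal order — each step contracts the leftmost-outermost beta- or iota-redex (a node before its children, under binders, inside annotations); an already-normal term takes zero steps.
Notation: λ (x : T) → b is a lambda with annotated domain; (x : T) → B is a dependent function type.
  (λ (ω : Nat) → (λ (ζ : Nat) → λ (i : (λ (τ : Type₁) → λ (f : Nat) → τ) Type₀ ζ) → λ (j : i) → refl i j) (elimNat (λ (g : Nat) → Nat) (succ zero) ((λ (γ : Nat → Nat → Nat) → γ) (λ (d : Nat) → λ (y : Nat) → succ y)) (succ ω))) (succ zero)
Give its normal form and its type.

normal form:
  λ (ω : Type₀) → λ (ζ : ω) → refl ω ζ
inferred type:
  (ω : Type₀) → (ζ : ω) → Eq ω ζ ζ
observation: reduction starts at a beta-redex, and 4 normal-order steps reach the normal form.


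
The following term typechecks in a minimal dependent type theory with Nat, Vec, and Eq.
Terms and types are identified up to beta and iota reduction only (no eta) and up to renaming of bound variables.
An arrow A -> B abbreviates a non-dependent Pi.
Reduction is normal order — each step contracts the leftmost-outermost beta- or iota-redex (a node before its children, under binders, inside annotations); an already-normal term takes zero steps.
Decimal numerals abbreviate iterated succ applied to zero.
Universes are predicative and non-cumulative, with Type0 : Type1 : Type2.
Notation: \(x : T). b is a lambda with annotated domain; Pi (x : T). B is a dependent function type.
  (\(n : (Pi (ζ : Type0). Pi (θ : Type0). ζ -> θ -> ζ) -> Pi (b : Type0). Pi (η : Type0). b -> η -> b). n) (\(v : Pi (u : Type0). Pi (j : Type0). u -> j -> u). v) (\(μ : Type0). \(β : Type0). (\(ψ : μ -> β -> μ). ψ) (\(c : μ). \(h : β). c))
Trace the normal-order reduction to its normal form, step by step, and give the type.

reduction (normal order):
  (\(n : (Pi (ζ : Type0). Pi (θ : Type0). ζ -> θ -> ζ) -> Pi (b : Type0). Pi (η : Type0). b -> η -> b). n) (\(v : Pi (u : Type0). Pi (j : Type0). u -> j -> u). v) (\(μ : Type0). \(β : Type0). (\(ψ : μ -> β -> μ). ψ) (\(c : μ). \(h : β). c))
  ~> (\(n : Pi (ζ : Type0). Pi (θ : Type0). ζ -> θ -> ζ). n) (\(b : Type0). \(η : Type0). (\(v : b -> η -> b). v) (\(u : b). \(j : η). u))
  ~> \(n : Type0). \(ζ : Type0). (\(θ : n -> ζ -> n). θ) (\(b : n). \(η : ζ). b)
  ~> \(n : Type0). \(ζ : Type0). \(θ : n). \(b : ζ). θ
type:
  Pi (n : Type0). Pi (ζ : Type0). n -> ζ -> n


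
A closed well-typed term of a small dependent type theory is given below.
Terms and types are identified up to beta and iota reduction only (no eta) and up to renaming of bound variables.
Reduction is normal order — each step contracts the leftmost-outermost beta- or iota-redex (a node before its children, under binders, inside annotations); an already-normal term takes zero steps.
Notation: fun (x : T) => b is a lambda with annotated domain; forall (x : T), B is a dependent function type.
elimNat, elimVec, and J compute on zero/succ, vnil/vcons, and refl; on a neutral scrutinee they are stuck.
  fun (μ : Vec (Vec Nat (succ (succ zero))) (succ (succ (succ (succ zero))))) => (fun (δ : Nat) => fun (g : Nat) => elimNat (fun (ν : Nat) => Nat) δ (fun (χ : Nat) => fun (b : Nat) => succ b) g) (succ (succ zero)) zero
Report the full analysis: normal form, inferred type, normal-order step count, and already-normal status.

reduced normal form:
  fun (μ : Vec (Vec Nat (succ (succ zero))) (succ (succ (succ (succ zero))))) => succ (succ zero)
the term's type:
  forall (μ : Vec (Vec Nat (succ (succ zero))) (succ (succ (succ (succ zero))))), Nat
normal-order step count: 3
started in normal form: no
first contracted redex: a beta-redex


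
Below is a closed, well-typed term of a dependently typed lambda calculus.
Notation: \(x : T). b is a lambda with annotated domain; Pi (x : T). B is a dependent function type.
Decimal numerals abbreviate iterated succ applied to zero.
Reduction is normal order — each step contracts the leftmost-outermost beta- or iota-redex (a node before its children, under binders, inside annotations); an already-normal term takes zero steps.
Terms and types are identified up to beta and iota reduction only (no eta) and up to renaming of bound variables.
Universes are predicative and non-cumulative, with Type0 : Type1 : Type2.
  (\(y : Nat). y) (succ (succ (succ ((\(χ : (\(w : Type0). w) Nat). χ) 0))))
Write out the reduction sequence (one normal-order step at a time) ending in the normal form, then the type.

normal-order reduction sequence:
  (\(y : Nat). y) (succ (succ (succ ((\(χ : (\(w : Type0). w) Nat). χ) 0))))
  ~> succ (succ (succ ((\(y : (\(χ : Type0). χ) Nat). y) 0)))
  ~> 3
type:
  Nat


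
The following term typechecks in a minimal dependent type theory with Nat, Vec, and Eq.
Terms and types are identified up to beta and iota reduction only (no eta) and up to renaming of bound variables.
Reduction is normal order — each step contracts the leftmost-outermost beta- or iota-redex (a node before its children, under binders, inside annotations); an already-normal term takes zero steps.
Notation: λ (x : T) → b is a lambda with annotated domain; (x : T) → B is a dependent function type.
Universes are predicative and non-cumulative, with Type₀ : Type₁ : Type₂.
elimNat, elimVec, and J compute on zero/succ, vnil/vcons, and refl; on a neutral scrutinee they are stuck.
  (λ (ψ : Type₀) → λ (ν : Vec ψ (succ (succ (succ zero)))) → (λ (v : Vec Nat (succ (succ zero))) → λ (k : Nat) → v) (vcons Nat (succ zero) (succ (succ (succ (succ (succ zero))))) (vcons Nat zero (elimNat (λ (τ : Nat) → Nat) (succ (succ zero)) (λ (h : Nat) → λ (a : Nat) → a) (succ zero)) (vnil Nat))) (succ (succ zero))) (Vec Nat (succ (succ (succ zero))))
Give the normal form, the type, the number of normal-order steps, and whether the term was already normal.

reduced normal form:
  λ (ψ : Vec (Vec Nat (succ (succ (succ zero)))) (succ (succ (succ zero)))) → vcons Nat (succ zero) (succ (succ (succ (succ (succ zero))))) (vcons Nat zero (succ (succ zero)) (vnil Nat))
type:
  (ψ : Vec (Vec Nat (succ (succ (succ zero)))) (succ (succ (succ zero)))) → Vec Nat (succ (succ zero))
reduction steps (normal order): 7
term was already normal: no
first contracted redex: a beta-redex


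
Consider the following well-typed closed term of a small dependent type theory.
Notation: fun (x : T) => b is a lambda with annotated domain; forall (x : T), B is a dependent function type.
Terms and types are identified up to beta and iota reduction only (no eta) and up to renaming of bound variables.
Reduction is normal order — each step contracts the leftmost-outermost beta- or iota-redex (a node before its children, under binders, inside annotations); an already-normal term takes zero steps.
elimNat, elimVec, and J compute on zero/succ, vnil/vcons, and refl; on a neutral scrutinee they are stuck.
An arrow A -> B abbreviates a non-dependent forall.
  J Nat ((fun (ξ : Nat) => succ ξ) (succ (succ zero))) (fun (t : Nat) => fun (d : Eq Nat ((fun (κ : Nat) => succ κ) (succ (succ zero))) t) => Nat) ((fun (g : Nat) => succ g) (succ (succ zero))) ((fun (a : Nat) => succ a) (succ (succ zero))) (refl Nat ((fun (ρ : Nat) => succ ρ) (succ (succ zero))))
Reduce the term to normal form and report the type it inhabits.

reduced normal form:
  succ (succ (succ zero))
type:
  Nat


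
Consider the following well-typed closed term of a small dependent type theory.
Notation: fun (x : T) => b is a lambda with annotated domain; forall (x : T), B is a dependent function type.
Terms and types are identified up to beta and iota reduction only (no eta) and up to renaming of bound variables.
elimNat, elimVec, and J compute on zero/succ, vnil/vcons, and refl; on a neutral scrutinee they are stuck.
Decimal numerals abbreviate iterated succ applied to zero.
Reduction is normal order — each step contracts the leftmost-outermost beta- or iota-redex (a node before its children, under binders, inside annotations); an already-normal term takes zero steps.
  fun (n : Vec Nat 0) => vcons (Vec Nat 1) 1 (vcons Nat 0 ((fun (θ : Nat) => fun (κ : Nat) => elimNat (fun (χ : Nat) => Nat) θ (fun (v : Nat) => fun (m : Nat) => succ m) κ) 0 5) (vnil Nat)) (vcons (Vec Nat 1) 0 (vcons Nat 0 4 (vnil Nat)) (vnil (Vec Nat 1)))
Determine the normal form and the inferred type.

normal form:
  fun (n : Vec Nat 0) => vcons (Vec Nat 1) 1 (vcons Nat 0 5 (vnil Nat)) (vcons (Vec Nat 1) 0 (vcons Nat 0 4 (vnil Nat)) (vnil (Vec Nat 1)))
inferred type:
  forall (n : Vec Nat 0), Vec (Vec Nat 1) 2
observation: reduction starts at a beta-redex, and 18 normal-order steps reach the normal form.


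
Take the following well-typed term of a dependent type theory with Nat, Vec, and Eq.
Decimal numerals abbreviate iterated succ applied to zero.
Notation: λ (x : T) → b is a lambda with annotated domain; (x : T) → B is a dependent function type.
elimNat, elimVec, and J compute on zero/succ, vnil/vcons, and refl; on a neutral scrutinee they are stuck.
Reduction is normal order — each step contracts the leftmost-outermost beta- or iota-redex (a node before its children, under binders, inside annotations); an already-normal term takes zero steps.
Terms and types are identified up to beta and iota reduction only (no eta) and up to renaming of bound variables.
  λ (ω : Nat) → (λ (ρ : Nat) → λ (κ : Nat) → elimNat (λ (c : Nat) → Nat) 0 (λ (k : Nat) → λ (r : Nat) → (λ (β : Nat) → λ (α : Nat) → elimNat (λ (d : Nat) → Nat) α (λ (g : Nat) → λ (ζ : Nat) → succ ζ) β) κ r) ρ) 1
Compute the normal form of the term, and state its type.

resulting normal form:
  λ (ω : Nat) → λ (ρ : Nat) → elimNat (λ (κ : Nat) → Nat) 0 (λ (c : Nat) → λ (k : Nat) → succ k) ρ
type:
  (ω : Nat) → (ρ : Nat) → Nat
observation: the first redex contracted is a beta-redex; the normal form is reached in 7 normal-order steps.


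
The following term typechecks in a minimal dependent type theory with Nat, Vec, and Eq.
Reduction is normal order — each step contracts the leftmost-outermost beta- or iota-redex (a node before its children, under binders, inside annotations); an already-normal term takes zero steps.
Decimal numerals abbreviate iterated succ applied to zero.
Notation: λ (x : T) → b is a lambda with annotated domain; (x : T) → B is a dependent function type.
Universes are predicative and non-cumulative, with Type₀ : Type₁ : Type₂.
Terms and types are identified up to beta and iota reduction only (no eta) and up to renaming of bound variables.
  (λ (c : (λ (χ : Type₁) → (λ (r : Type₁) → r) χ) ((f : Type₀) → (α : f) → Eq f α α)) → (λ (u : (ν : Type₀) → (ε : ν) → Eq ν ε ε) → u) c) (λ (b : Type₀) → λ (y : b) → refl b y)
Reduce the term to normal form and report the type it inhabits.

normal form:
  λ (c : Type₀) → λ (χ : c) → refl c χ
inferred type:
  (c : Type₀) → (χ : c) → Eq c χ χ


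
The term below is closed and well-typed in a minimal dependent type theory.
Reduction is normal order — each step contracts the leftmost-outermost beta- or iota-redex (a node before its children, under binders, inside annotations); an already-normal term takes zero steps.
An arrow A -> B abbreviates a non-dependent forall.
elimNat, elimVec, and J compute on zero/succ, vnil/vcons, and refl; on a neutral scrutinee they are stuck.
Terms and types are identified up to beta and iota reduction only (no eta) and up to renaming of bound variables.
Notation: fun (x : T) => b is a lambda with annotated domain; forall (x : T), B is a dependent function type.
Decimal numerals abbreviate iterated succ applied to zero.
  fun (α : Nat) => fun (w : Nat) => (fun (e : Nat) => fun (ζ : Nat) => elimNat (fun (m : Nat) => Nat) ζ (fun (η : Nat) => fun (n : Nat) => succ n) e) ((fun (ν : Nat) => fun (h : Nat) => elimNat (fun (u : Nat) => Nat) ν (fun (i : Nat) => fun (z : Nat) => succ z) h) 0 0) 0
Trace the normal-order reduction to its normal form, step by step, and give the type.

normal-order reduction:
  fun (α : Nat) => fun (w : Nat) => (fun (e : Nat) => fun (ζ : Nat) => elimNat (fun (m : Nat) => Nat) ζ (fun (η : Nat) => fun (n : Nat) => succ n) e) ((fun (ν : Nat) => fun (h : Nat) => elimNat (fun (u : Nat) => Nat) ν (fun (i : Nat) => fun (z : Nat) => succ z) h) 0 0) 0
  ~> fun (α : Nat) => fun (w : Nat) => (fun (e : Nat) => elimNat (fun (ζ : Nat) => Nat) e (fun (m : Nat) => fun (η : Nat) => succ η) ((fun (n : Nat) => fun (ν : Nat) => elimNat (fun (h : Nat) => Nat) n (fun (u : Nat) => fun (i : Nat) => succ i) ν) 0 0)) 0
  ~> fun (α : Nat) => fun (w : Nat) => elimNat (fun (e : Nat) => Nat) 0 (fun (ζ : Nat) => fun (m : Nat) => succ m) ((fun (η : Nat) => fun (n : Nat) => elimNat (fun (ν : Nat) => Nat) η (fun (h : Nat) => fun (u : Nat) => succ u) n) 0 0)
  ~> fun (α : Nat) => fun (w : Nat) => elimNat (fun (e : Nat) => Nat) 0 (fun (ζ : Nat) => fun (m : Nat) => succ m) ((fun (η : Nat) => elimNat (fun (n : Nat) => Nat) 0 (fun (ν : Nat) => fun (h : Nat) => succ h) η) 0)
  ~> fun (α : Nat) => fun (w : Nat) => elimNat (fun (e : Nat) => Nat) 0 (fun (ζ : Nat) => fun (m : Nat) => succ m) (elimNat (fun (η : Nat) => Nat) 0 (fun (n : Nat) => fun (ν : Nat) => succ ν) 0)
  ~> fun (α : Nat) => fun (w : Nat) => elimNat (fun (e : Nat) => Nat) 0 (fun (ζ : Nat) => fun (m : Nat) => succ m) 0
  ~> fun (α : Nat) => fun (w : Nat) => 0
the term's type:
  Nat -> Nat -> Nat


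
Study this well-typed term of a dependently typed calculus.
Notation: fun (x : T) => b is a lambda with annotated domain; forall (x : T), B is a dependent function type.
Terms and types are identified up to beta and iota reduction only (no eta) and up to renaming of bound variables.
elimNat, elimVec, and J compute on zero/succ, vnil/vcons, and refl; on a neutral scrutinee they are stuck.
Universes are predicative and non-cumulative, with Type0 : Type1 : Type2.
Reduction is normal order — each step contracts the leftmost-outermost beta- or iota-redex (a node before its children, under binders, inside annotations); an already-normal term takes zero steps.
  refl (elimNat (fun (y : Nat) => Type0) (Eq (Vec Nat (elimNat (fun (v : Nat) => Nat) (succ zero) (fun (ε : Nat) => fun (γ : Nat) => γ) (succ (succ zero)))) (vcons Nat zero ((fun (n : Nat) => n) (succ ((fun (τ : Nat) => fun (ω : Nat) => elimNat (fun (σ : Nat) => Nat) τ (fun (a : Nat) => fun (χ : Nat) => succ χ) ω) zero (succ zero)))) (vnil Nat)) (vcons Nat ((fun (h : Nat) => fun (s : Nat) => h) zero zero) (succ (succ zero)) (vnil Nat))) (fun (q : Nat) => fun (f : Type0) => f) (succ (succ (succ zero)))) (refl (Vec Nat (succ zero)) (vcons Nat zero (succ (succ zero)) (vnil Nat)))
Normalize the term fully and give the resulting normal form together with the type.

reduced normal form:
  refl (Eq (Vec Nat (succ zero)) (vcons Nat zero (succ (succ zero)) (vnil Nat)) (vcons Nat zero (succ (succ zero)) (vnil Nat))) (refl (Vec Nat (succ zero)) (vcons Nat zero (succ (succ zero)) (vnil Nat)))
type:
  Eq (Eq (Vec Nat (succ zero)) (vcons Nat zero (succ (succ zero)) (vnil Nat)) (vcons Nat zero (succ (succ zero)) (vnil Nat))) (refl (Vec Nat (succ zero)) (vcons Nat zero (succ (succ zero)) (vnil Nat))) (refl (Vec Nat (succ zero)) (vcons Nat zero (succ (succ zero)) (vnil Nat)))


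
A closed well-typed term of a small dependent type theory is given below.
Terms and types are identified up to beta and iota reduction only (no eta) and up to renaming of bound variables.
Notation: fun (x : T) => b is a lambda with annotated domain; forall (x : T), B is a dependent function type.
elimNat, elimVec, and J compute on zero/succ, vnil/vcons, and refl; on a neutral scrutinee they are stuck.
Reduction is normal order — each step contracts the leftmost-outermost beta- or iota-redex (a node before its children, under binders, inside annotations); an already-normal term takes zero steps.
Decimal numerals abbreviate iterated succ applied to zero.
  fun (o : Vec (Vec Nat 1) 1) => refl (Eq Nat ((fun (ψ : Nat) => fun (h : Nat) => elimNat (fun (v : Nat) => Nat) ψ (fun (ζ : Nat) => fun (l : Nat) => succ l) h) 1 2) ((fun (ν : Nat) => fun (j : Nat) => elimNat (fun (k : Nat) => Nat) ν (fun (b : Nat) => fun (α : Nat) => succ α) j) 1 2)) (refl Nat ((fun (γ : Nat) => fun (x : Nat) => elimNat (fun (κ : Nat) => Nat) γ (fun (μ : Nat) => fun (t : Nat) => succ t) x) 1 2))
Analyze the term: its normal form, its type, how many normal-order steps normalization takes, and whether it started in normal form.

reduced normal form:
  fun (o : Vec (Vec Nat 1) 1) => refl (Eq Nat 3 3) (refl Nat 3)
the term's type:
  forall (o : Vec (Vec Nat 1) 1), Eq (Eq Nat 3 3) (refl Nat 3) (refl Nat 3)
steps to reach normal form (normal order): 27
already normal: no
first redex: a beta-redex


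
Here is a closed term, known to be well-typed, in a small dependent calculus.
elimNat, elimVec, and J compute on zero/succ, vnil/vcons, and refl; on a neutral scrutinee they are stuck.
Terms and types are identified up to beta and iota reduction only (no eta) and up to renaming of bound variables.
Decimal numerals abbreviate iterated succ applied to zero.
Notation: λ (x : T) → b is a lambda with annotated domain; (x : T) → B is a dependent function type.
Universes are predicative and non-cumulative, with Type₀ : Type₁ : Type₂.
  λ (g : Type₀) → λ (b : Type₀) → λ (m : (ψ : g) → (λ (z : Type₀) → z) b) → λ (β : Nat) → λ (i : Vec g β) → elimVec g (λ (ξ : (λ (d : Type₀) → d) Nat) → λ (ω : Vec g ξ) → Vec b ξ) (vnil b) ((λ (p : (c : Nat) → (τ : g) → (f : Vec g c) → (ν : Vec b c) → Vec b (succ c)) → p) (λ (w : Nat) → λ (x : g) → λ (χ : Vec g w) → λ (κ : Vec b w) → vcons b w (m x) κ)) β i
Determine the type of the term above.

the term's type:
  (g : Type₀) → (b : Type₀) → (m : (ψ : g) → b) → (z : Nat) → (β : Vec g z) → Vec b z


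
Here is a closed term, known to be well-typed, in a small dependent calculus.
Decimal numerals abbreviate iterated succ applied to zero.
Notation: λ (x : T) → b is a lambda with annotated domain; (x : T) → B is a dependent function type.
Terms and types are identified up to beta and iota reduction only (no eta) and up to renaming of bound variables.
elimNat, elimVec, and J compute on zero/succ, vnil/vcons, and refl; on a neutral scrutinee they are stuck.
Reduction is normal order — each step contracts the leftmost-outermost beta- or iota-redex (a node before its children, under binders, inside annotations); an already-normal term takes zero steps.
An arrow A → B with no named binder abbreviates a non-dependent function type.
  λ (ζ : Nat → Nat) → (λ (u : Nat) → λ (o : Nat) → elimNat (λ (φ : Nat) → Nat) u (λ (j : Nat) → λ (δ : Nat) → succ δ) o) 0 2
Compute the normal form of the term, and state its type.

resulting normal form:
  λ (ζ : Nat → Nat) → 2
type:
  (Nat → Nat) → Nat
observation: the first redex contracted is a beta-redex; the normal form is reached in 9 normal-order steps.


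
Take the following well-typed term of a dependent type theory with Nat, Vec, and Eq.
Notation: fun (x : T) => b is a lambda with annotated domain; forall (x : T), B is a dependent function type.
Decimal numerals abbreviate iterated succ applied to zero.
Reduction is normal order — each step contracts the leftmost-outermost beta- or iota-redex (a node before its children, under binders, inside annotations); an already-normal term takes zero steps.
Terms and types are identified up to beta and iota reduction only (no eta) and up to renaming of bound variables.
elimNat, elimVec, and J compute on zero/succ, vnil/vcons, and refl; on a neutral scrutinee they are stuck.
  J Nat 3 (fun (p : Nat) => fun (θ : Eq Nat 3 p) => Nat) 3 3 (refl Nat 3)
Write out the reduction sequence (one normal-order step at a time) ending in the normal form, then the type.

normal-order reduction sequence:
  J Nat 3 (fun (p : Nat) => fun (θ : Eq Nat 3 p) => Nat) 3 3 (refl Nat 3)
  ~> 3
the term's type:
  Nat


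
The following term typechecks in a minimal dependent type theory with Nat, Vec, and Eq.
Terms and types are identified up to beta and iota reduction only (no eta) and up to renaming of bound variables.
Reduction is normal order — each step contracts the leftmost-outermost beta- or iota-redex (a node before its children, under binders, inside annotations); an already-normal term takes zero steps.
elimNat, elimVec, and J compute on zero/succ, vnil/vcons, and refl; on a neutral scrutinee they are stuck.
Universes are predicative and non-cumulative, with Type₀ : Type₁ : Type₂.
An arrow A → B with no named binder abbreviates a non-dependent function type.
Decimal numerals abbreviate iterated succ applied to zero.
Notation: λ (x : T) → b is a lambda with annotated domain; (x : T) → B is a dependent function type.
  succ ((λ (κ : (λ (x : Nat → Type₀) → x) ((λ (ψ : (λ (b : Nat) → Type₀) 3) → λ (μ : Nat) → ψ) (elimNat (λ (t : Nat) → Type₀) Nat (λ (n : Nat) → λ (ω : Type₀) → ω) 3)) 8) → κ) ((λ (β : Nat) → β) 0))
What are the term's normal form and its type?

resulting normal form:
  1
the term's type:
  Nat
observation: the first redex contracted is a beta-redex; the normal form is reached in 2 normal-order steps.
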